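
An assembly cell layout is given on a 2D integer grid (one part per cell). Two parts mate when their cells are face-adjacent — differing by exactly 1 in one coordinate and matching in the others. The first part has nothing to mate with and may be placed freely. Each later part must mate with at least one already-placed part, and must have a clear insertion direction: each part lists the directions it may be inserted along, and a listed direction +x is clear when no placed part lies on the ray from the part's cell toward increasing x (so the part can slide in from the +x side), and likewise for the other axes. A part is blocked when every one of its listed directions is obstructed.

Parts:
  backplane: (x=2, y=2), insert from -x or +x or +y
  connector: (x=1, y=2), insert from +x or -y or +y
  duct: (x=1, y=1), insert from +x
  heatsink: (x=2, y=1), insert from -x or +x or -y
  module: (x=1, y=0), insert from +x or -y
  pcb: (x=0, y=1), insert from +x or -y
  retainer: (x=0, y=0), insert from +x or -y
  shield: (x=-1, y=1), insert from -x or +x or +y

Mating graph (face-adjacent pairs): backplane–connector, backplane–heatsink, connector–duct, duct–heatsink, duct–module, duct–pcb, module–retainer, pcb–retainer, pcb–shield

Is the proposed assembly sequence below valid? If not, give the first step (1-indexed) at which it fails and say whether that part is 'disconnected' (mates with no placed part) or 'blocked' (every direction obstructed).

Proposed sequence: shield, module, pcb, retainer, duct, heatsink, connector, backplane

1. shield@(-1, 1) [-x clear] — {shield}
2. module@(1, 0) — no placed neighbour ⇒ disconnected

Invalid at step 2 (disconnected)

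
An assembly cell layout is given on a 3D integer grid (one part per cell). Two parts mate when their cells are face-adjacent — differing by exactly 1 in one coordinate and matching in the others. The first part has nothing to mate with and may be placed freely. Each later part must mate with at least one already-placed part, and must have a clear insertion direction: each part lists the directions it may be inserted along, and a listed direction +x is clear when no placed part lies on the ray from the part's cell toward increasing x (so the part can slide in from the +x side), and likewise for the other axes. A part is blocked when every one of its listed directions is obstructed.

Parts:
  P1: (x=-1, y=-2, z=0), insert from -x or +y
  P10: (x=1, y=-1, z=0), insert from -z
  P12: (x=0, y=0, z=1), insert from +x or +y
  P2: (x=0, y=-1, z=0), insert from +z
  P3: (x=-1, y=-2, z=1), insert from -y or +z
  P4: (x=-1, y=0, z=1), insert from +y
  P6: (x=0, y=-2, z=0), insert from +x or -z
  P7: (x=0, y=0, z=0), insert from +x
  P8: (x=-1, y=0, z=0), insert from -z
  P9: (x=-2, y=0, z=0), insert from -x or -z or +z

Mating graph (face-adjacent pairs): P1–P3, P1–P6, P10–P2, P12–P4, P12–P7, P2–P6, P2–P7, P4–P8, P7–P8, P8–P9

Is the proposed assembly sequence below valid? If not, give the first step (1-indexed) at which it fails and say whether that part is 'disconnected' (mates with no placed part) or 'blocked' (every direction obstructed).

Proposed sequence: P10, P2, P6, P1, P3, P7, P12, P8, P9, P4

Valid

1. P10@(1, -1, 0) [-z clear] — {P10}
2. P2@(0, -1, 0) [+z clear] — {P10, P2}
3. P6@(0, -2, 0) [+x clear] — {P10, P2, P6}
4. P1@(-1, -2, 0) [-x clear] — {P1, P10, P2, P6}
5. P3@(-1, -2, 1) [-y clear] — {P1, P10, P2, P3, P6}
6. P7@(0, 0, 0) [+x clear] — {P1, P10, P2, P3, P6, P7}
7. P12@(0, 0, 1) [+x clear] — {P1, P10, P12, P2, P3, P6, P7}
8. P8@(-1, 0, 0) [-z clear] — {P1, P10, P12, P2, P3, P6, P7, P8}
9. P9@(-2, 0, 0) [-x clear] — {P1, P10, P12, P2, P3, P6, P7, P8, P9}
10. P4@(-1, 0, 1) [+y clear] — {P1, P10, P12, P2, P3, P4, P6, P7, P8, P9}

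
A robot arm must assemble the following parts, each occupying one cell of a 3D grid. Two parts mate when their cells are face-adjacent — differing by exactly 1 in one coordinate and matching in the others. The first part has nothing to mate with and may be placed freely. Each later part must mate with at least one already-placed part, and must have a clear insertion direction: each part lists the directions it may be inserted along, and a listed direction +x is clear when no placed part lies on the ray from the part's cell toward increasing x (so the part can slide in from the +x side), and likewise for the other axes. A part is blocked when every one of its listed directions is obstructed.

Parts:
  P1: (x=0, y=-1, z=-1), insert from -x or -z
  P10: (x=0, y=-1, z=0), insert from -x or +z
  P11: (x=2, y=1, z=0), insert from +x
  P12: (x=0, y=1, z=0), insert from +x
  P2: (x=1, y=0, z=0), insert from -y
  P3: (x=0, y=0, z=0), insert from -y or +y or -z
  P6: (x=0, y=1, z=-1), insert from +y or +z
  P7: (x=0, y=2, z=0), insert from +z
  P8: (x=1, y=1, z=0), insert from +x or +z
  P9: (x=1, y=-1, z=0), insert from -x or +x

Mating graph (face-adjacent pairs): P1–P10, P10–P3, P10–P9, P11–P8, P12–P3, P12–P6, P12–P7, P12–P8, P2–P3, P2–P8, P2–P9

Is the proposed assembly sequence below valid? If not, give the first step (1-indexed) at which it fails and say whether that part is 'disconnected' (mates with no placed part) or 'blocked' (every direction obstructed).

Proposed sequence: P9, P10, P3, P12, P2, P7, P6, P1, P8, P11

Invalid at step 5 (blocked)

1. P9@(1, -1, 0) [-x clear] — {P9}
2. P10@(0, -1, 0) [-x clear] — {P10, P9}
3. P3@(0, 0, 0) [+y clear] — {P10, P3, P9}
4. P12@(0, 1, 0) [+x clear] — {P10, P12, P3, P9}
5. P2@(1, 0, 0) — -y all obstructed ⇒ blocked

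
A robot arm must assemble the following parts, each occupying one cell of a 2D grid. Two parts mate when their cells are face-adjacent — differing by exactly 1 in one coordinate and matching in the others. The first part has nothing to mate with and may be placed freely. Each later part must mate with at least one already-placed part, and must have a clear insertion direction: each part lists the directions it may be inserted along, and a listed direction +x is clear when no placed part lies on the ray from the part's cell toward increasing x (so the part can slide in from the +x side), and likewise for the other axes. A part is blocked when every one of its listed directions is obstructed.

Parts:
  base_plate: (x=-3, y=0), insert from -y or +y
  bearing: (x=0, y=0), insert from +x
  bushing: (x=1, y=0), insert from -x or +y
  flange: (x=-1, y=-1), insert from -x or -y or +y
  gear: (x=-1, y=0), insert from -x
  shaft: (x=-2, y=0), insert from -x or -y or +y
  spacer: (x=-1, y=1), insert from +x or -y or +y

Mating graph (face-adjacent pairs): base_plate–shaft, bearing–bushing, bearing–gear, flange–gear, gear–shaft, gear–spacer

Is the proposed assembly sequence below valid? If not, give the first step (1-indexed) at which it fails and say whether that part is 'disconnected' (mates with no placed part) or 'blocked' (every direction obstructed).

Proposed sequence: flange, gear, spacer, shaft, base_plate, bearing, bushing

Valid

1. flange@(-1, -1) [-x clear] — {flange}
2. gear@(-1, 0) [-x clear] — {flange, gear}
3. spacer@(-1, 1) [+x clear] — {flange, gear, spacer}
4. shaft@(-2, 0) [-x clear] — {flange, gear, shaft, spacer}
5. base_plate@(-3, 0) [-y clear] — {base_plate, flange, gear, shaft, spacer}
6. bearing@(0, 0) [+x clear] — {base_plate, bearing, flange, gear, shaft, spacer}
7. bushing@(1, 0) [+y clear] — {base_plate, bearing, bushing, flange, gear, shaft, spacer}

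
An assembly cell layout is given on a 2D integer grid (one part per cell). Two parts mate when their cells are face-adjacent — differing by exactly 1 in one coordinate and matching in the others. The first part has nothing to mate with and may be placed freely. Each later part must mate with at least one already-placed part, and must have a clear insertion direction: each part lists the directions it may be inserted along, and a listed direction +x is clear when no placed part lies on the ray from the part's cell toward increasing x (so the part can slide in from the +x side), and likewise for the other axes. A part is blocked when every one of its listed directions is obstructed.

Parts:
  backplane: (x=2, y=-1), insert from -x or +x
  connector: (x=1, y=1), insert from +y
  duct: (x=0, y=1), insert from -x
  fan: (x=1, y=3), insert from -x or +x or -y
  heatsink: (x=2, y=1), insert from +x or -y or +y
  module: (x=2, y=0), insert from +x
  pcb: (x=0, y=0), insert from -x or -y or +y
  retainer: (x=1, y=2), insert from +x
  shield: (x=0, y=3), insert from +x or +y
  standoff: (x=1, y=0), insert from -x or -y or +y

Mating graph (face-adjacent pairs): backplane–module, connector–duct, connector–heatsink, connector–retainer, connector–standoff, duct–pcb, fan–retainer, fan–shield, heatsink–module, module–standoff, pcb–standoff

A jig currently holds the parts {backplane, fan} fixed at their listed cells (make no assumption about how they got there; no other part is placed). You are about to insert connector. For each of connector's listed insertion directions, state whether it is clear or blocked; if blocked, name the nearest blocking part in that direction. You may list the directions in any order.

+y: nearest on ray is fan@(1, 3) ⇒ blocked

+y: blocked by fan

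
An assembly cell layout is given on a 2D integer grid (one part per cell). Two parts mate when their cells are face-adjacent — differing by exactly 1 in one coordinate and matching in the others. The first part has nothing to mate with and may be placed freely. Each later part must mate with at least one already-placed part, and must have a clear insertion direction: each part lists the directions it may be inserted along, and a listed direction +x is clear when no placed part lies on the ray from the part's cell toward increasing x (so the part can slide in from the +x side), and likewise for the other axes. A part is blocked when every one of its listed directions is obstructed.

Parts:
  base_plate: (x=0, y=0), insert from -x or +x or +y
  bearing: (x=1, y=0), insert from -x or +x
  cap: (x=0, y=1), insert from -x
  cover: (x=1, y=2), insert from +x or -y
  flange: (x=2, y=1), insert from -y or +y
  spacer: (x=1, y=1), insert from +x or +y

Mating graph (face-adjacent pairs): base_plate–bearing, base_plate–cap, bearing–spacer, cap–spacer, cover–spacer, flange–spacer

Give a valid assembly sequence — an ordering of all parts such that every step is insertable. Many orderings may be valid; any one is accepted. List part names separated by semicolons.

1. cover@(1, 2) [+x clear] — {cover}
2. spacer@(1, 1) [+x clear] — {cover, spacer}
3. flange@(2, 1) [-y clear] — {cover, flange, spacer}
4. cap@(0, 1) [-x clear] — {cap, cover, flange, spacer}
5. base_plate@(0, 0) [-x clear] — {base_plate, cap, cover, flange, spacer}
6. bearing@(1, 0) [+x clear] — {base_plate, bearing, cap, cover, flange, spacer}

cover; spacer; flange; cap; base_plate; bearing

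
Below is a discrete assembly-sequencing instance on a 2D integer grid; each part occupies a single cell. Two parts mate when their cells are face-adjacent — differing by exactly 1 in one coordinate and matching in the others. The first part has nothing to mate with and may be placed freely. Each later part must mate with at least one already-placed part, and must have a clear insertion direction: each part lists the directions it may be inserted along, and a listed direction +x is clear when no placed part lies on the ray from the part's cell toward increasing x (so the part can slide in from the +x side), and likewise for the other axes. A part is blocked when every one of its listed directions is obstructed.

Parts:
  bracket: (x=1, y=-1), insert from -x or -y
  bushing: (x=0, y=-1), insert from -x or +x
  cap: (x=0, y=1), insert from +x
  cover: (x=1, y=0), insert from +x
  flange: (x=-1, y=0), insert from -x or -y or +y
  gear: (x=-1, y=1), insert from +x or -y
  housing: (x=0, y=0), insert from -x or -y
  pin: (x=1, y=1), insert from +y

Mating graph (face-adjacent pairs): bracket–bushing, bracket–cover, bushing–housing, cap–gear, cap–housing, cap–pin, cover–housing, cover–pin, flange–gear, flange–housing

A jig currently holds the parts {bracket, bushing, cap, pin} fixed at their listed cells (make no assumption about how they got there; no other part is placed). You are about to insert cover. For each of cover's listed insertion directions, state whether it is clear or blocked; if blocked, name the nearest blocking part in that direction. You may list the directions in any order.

+x: clear

+x: ray from cover(1, 0) has no placed part ⇒ clear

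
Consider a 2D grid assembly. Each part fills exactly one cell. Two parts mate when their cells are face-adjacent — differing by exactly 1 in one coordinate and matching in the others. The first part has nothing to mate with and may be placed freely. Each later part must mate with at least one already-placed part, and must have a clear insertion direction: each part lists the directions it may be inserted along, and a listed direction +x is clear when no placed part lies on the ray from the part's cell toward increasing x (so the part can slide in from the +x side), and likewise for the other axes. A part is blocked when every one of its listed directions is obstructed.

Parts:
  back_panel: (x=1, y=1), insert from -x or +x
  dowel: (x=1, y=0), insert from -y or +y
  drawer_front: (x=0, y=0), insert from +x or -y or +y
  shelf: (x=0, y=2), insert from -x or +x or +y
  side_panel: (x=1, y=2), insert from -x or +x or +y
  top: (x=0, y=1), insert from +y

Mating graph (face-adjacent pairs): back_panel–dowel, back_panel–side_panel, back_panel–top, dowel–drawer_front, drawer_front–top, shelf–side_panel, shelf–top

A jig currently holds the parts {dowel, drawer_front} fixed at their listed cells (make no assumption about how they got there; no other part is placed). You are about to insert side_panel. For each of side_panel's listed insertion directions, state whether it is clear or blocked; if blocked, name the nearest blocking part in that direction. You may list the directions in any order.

-x: ray from side_panel(1, 2) has no placed part ⇒ clear
+x: ray from side_panel(1, 2) has no placed part ⇒ clear
+y: ray from side_panel(1, 2) has no placed part ⇒ clear

+x: clear; +y: clear; -x: clear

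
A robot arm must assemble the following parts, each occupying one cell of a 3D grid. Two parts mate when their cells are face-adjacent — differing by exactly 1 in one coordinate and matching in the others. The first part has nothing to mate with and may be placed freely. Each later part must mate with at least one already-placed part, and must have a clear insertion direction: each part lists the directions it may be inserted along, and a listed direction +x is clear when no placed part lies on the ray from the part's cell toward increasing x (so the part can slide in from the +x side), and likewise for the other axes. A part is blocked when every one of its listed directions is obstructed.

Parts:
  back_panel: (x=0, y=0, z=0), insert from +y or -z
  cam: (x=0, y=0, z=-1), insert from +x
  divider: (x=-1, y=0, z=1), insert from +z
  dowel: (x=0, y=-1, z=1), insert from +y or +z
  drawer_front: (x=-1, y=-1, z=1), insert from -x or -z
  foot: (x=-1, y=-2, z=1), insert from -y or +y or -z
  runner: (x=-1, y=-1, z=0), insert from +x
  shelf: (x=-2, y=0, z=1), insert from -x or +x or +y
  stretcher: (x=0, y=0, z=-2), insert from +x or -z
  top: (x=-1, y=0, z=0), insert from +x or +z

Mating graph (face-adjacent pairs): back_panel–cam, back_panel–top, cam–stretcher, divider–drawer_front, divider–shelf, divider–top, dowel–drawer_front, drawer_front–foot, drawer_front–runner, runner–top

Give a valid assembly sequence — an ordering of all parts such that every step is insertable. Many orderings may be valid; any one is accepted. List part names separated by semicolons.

1. cam@(0, 0, -1) [+x clear] — {cam}
2. back_panel@(0, 0, 0) [+y clear] — {back_panel, cam}
3. stretcher@(0, 0, -2) [+x clear] — {back_panel, cam, stretcher}
4. top@(-1, 0, 0) [+z clear] — {back_panel, cam, stretcher, top}
5. divider@(-1, 0, 1) [+z clear] — {back_panel, cam, divider, stretcher, top}
6. shelf@(-2, 0, 1) [-x clear] — {back_panel, cam, divider, shelf, stretcher, top}
7. drawer_front@(-1, -1, 1) [-x clear] — {back_panel, cam, divider, drawer_front, shelf, stretcher, top}
8. dowel@(0, -1, 1) [+y clear] — {back_panel, cam, divider, dowel, drawer_front, shelf, stretcher, top}
9. foot@(-1, -2, 1) [-y clear] — {back_panel, cam, divider, dowel, drawer_front, foot, shelf, stretcher, top}
10. runner@(-1, -1, 0) [+x clear] — {back_panel, cam, divider, dowel, drawer_front, foot, runner, shelf, stretcher, top}

cam; back_panel; stretcher; top; divider; shelf; drawer_front; dowel; foot; runner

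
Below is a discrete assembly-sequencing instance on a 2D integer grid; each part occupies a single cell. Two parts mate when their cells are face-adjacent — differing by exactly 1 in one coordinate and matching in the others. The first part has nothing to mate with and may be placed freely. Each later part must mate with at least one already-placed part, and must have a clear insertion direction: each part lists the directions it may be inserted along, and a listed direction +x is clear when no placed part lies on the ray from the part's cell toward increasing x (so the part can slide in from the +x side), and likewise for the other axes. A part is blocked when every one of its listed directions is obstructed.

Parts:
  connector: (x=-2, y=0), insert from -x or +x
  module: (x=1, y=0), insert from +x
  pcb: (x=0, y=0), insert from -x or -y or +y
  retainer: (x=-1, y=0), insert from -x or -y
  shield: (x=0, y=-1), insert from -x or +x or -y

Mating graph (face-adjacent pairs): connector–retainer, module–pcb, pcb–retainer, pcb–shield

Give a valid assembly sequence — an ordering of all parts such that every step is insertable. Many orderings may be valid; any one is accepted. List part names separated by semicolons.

shield; pcb; retainer; connector; module

1. shield@(0, -1) [-x clear] — {shield}
2. pcb@(0, 0) [-x clear] — {pcb, shield}
3. retainer@(-1, 0) [-x clear] — {pcb, retainer, shield}
4. connector@(-2, 0) [-x clear] — {connector, pcb, retainer, shield}
5. module@(1, 0) [+x clear] — {connector, module, pcb, retainer, shield}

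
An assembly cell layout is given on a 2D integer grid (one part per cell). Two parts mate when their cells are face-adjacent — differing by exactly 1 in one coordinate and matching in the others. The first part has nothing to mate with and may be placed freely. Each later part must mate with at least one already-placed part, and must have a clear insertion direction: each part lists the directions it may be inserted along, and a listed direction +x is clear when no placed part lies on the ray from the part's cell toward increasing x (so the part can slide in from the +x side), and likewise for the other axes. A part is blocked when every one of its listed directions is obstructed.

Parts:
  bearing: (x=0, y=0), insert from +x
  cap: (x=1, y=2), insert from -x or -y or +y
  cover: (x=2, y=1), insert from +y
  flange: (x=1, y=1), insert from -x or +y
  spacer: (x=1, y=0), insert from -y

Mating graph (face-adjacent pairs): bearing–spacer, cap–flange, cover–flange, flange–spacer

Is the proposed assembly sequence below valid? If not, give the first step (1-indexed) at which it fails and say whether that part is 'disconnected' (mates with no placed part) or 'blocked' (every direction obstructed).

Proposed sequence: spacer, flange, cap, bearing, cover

1. spacer@(1, 0) [-y clear] — {spacer}
2. flange@(1, 1) [-x clear] — {flange, spacer}
3. cap@(1, 2) [-x clear] — {cap, flange, spacer}
4. bearing@(0, 0) — +x all obstructed ⇒ blocked

Invalid at step 4 (blocked)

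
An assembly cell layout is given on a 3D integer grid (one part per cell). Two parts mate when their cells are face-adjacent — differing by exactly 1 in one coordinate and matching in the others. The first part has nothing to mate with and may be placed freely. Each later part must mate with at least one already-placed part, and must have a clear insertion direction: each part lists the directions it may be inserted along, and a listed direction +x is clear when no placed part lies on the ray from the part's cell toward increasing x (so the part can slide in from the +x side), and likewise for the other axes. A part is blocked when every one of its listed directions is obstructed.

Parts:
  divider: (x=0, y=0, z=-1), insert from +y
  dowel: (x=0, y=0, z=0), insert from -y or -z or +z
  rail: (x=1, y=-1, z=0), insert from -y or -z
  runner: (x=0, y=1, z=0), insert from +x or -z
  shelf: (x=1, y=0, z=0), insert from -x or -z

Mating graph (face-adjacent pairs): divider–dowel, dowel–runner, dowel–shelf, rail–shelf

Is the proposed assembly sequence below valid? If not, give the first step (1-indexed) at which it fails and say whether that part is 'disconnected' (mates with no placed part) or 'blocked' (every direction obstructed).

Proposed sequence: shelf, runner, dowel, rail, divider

1. shelf@(1, 0, 0) [-x clear] — {shelf}
2. runner@(0, 1, 0) — no placed neighbour ⇒ disconnected

Invalid at step 2 (disconnected)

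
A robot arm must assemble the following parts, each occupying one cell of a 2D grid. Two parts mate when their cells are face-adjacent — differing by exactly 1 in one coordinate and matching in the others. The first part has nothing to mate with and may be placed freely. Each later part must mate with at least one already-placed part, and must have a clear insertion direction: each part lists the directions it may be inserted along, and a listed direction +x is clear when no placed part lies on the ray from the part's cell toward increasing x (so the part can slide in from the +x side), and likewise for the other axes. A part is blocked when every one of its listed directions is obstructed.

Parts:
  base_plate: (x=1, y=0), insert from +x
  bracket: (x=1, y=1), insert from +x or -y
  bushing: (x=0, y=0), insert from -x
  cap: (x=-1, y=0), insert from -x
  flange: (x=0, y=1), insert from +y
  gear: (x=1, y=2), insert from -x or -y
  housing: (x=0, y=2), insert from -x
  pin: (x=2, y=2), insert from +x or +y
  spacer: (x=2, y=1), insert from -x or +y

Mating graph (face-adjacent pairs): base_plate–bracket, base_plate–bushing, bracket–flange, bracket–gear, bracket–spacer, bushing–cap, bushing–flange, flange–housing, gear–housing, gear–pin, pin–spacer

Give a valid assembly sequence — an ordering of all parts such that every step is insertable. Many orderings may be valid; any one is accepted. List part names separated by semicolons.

1. gear@(1, 2) [-x clear] — {gear}
2. pin@(2, 2) [+x clear] — {gear, pin}
3. spacer@(2, 1) [-x clear] — {gear, pin, spacer}
4. bracket@(1, 1) [-y clear] — {bracket, gear, pin, spacer}
5. flange@(0, 1) [+y clear] — {bracket, flange, gear, pin, spacer}
6. bushing@(0, 0) [-x clear] — {bracket, bushing, flange, gear, pin, spacer}
7. cap@(-1, 0) [-x clear] — {bracket, bushing, cap, flange, gear, pin, spacer}
8. housing@(0, 2) [-x clear] — {bracket, bushing, cap, flange, gear, housing, pin, spacer}
9. base_plate@(1, 0) [+x clear] — {base_plate, bracket, bushing, cap, flange, gear, housing, pin, spacer}

gear; pin; spacer; bracket; flange; bushing; cap; housing; base_plate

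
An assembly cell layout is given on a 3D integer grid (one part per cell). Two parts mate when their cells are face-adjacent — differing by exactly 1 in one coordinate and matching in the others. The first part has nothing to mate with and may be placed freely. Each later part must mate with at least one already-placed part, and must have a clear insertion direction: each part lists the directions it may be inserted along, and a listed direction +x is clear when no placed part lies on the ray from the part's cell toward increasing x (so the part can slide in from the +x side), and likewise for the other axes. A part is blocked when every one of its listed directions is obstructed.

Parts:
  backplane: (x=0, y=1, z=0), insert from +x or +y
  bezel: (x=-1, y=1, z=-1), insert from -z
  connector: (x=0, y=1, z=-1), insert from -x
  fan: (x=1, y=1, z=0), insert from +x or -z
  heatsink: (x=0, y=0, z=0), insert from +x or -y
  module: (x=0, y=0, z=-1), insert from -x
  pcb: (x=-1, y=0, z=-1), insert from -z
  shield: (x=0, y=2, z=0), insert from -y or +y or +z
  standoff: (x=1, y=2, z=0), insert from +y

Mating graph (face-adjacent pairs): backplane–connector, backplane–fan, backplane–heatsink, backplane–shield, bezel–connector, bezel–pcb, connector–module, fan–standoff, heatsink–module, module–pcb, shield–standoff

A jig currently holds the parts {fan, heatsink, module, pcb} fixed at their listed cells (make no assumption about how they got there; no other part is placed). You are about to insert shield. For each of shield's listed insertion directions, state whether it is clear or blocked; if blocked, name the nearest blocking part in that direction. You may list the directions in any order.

+y: clear; +z: clear; -y: blocked by heatsink

-y: nearest on ray is heatsink@(0, 0, 0) ⇒ blocked
+y: ray from shield(0, 2, 0) has no placed part ⇒ clear
+z: ray from shield(0, 2, 0) has no placed part ⇒ clear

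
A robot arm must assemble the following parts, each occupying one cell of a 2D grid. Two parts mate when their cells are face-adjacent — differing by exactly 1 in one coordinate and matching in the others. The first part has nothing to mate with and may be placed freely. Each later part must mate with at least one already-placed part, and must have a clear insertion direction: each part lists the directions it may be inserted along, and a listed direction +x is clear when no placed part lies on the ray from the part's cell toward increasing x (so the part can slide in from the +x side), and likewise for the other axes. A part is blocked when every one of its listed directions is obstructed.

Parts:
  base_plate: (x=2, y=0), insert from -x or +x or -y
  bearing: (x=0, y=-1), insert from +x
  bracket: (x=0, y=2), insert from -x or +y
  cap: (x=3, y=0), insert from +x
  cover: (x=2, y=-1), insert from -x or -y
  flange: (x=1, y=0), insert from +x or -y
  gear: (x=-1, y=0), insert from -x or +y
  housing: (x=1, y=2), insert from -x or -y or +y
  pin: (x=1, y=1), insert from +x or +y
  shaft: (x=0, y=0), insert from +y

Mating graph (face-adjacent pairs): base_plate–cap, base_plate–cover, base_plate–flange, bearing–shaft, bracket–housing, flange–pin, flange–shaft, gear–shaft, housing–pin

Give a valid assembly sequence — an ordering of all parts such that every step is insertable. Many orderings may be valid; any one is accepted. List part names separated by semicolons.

1. base_plate@(2, 0) [-x clear] — {base_plate}
2. flange@(1, 0) [-y clear] — {base_plate, flange}
3. shaft@(0, 0) [+y clear] — {base_plate, flange, shaft}
4. bearing@(0, -1) [+x clear] — {base_plate, bearing, flange, shaft}
5. gear@(-1, 0) [-x clear] — {base_plate, bearing, flange, gear, shaft}
6. pin@(1, 1) [+x clear] — {base_plate, bearing, flange, gear, pin, shaft}
7. housing@(1, 2) [-x clear] — {base_plate, bearing, flange, gear, housing, pin, shaft}
8. cap@(3, 0) [+x clear] — {base_plate, bearing, cap, flange, gear, housing, pin, shaft}
9. bracket@(0, 2) [-x clear] — {base_plate, bearing, bracket, cap, flange, gear, housing, pin, shaft}
10. cover@(2, -1) [-y clear] — {base_plate, bearing, bracket, cap, cover, flange, gear, housing, pin, shaft}

base_plate; flange; shaft; bearing; gear; pin; housing; cap; bracket; cover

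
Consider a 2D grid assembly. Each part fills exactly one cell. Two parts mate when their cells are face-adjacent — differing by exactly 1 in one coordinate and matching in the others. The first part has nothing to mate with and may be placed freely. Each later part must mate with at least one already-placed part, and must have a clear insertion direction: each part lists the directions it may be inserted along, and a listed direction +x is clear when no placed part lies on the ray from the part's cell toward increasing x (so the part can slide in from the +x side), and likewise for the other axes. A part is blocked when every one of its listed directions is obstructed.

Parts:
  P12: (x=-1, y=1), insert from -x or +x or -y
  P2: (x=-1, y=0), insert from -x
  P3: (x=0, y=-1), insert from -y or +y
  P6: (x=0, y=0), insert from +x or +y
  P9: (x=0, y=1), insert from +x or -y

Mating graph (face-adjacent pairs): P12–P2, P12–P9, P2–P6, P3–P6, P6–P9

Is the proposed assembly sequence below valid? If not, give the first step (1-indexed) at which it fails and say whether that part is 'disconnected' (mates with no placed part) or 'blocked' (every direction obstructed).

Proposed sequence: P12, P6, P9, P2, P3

1. P12@(-1, 1) [-x clear] — {P12}
2. P6@(0, 0) — no placed neighbour ⇒ disconnected

Invalid at step 2 (disconnected)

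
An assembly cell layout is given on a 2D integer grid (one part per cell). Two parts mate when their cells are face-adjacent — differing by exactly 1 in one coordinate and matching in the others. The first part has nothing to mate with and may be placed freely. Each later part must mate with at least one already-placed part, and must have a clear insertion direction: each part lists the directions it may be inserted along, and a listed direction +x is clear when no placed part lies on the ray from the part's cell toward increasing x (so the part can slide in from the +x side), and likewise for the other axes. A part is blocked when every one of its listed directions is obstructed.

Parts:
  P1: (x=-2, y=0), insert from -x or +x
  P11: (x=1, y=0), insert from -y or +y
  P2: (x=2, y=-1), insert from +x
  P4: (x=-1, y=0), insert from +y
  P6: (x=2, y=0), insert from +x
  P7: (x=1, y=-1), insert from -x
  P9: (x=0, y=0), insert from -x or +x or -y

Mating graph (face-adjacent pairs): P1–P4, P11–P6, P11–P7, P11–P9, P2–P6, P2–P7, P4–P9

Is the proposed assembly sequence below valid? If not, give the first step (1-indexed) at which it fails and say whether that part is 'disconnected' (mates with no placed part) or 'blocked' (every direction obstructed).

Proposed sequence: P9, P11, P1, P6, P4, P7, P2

1. P9@(0, 0) [-x clear] — {P9}
2. P11@(1, 0) [-y clear] — {P11, P9}
3. P1@(-2, 0) — no placed neighbour ⇒ disconnected

Invalid at step 3 (disconnected)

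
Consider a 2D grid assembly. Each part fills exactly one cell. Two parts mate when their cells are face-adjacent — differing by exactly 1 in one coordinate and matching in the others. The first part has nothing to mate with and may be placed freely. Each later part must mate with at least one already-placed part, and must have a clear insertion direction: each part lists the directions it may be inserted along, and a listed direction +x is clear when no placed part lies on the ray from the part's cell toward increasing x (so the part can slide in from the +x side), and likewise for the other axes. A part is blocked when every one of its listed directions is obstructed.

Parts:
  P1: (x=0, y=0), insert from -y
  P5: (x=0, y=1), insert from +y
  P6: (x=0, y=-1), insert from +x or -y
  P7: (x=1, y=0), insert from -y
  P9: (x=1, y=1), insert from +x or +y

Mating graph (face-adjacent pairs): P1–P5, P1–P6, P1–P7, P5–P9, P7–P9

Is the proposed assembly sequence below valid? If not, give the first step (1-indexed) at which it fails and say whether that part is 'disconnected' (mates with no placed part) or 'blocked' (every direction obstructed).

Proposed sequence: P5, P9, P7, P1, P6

1. P5@(0, 1) [+y clear] — {P5}
2. P9@(1, 1) [+x clear] — {P5, P9}
3. P7@(1, 0) [-y clear] — {P5, P7, P9}
4. P1@(0, 0) [-y clear] — {P1, P5, P7, P9}
5. P6@(0, -1) [+x clear] — {P1, P5, P6, P7, P9}

Valid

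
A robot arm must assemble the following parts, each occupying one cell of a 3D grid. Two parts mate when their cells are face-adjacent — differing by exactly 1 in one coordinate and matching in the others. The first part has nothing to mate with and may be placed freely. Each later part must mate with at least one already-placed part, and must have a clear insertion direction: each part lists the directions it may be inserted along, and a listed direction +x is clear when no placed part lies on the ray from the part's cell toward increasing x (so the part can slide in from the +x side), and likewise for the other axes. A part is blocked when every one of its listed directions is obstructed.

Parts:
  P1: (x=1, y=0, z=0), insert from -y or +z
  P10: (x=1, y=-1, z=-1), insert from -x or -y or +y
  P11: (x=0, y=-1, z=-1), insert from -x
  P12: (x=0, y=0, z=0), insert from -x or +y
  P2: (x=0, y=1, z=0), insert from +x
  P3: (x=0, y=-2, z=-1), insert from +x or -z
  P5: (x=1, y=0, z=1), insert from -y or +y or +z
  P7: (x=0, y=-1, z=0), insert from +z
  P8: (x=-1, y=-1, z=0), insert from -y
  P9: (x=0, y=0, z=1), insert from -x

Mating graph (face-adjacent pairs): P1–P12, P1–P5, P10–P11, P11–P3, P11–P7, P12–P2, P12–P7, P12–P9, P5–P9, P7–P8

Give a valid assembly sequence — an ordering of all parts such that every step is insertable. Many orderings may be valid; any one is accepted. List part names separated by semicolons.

1. P8@(-1, -1, 0) [-y clear] — {P8}
2. P7@(0, -1, 0) [+z clear] — {P7, P8}
3. P11@(0, -1, -1) [-x clear] — {P11, P7, P8}
4. P3@(0, -2, -1) [+x clear] — {P11, P3, P7, P8}
5. P10@(1, -1, -1) [-y clear] — {P10, P11, P3, P7, P8}
6. P12@(0, 0, 0) [-x clear] — {P10, P11, P12, P3, P7, P8}
7. P1@(1, 0, 0) [-y clear] — {P1, P10, P11, P12, P3, P7, P8}
8. P5@(1, 0, 1) [-y clear] — {P1, P10, P11, P12, P3, P5, P7, P8}
9. P9@(0, 0, 1) [-x clear] — {P1, P10, P11, P12, P3, P5, P7, P8, P9}
10. P2@(0, 1, 0) [+x clear] — {P1, P10, P11, P12, P2, P3, P5, P7, P8, P9}

P8; P7; P11; P3; P10; P12; P1; P5; P9; P2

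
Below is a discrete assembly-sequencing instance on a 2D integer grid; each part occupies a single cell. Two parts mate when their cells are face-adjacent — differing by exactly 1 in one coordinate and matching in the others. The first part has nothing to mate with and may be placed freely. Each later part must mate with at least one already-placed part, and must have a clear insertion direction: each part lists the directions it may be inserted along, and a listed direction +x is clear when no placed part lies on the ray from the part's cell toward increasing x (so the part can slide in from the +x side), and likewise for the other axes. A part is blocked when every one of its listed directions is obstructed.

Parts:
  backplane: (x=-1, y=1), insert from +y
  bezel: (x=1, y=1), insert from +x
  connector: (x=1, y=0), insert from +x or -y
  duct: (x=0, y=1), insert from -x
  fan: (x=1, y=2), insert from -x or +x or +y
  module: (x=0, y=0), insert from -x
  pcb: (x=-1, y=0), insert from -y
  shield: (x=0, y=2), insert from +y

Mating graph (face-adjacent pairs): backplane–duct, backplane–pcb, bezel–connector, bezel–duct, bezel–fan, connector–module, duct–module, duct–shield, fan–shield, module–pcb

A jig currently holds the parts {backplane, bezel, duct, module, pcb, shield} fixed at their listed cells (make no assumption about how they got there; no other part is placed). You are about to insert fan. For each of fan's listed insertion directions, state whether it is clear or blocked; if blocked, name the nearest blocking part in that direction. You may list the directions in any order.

-x: nearest on ray is shield@(0, 2) ⇒ blocked
+x: ray from fan(1, 2) has no placed part ⇒ clear
+y: ray from fan(1, 2) has no placed part ⇒ clear

+x: clear; +y: clear; -x: blocked by shield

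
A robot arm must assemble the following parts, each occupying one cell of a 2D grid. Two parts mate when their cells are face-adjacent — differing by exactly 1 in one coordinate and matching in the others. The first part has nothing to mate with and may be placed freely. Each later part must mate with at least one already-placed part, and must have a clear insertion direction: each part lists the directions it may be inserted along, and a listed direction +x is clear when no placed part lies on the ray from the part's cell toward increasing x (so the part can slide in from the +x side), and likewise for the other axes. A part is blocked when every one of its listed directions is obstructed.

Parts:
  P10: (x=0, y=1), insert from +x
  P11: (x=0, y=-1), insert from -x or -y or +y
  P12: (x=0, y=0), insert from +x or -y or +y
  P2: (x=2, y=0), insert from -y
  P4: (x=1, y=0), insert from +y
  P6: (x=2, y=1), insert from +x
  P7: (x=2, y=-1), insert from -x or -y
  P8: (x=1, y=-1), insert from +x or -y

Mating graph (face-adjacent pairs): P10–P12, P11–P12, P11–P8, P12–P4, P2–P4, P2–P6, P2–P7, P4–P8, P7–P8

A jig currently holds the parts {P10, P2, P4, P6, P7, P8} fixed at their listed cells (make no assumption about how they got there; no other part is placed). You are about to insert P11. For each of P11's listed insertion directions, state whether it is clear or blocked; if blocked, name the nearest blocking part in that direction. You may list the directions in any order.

+y: blocked by P10; -x: clear; -y: clear

-x: ray from P11(0, -1) has no placed part ⇒ clear
-y: ray from P11(0, -1) has no placed part ⇒ clear
+y: nearest on ray is P10@(0, 1) ⇒ blocked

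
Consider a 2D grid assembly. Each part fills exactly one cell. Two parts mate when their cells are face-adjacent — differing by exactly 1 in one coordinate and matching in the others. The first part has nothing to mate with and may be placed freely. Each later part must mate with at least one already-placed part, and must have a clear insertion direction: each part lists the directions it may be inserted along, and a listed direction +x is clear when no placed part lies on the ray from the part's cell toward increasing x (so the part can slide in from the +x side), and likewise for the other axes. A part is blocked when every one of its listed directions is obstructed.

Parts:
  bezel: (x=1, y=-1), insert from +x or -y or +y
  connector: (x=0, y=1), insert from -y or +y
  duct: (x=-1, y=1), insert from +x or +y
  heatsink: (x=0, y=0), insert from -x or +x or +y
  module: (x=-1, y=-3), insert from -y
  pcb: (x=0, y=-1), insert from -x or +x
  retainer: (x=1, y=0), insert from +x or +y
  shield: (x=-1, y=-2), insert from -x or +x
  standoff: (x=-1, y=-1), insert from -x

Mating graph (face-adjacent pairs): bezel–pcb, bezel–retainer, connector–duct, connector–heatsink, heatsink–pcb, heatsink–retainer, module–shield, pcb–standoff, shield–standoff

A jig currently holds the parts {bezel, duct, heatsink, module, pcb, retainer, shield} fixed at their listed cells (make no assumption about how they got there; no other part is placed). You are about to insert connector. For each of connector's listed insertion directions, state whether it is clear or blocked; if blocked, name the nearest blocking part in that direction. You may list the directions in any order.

-y: nearest on ray is heatsink@(0, 0) ⇒ blocked
+y: ray from connector(0, 1) has no placed part ⇒ clear

+y: clear; -y: blocked by heatsink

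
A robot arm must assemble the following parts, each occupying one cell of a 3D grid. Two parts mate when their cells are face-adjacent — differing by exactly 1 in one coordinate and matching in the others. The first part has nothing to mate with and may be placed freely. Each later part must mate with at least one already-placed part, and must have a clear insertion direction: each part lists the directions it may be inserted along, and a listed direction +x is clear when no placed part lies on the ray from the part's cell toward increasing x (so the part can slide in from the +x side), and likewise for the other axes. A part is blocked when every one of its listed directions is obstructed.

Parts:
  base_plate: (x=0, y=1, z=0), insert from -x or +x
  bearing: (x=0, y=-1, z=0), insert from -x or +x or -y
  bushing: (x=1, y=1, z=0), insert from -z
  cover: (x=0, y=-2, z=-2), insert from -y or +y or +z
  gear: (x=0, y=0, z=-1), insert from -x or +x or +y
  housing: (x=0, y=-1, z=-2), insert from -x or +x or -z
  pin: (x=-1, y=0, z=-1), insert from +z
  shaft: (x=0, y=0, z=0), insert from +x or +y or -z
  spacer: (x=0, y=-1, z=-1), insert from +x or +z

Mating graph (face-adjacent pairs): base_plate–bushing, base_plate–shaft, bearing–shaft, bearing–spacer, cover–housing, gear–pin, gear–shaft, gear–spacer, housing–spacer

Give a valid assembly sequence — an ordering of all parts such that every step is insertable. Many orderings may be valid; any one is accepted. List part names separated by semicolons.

cover; housing; spacer; gear; pin; bearing; shaft; base_plate; bushing

1. cover@(0, -2, -2) [-y clear] — {cover}
2. housing@(0, -1, -2) [-x clear] — {cover, housing}
3. spacer@(0, -1, -1) [+x clear] — {cover, housing, spacer}
4. gear@(0, 0, -1) [-x clear] — {cover, gear, housing, spacer}
5. pin@(-1, 0, -1) [+z clear] — {cover, gear, housing, pin, spacer}
6. bearing@(0, -1, 0) [-x clear] — {bearing, cover, gear, housing, pin, spacer}
7. shaft@(0, 0, 0) [+x clear] — {bearing, cover, gear, housing, pin, shaft, spacer}
8. base_plate@(0, 1, 0) [-x clear] — {base_plate, bearing, cover, gear, housing, pin, shaft, spacer}
9. bushing@(1, 1, 0) [-z clear] — {base_plate, bearing, bushing, cover, gear, housing, pin, shaft, spacer}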